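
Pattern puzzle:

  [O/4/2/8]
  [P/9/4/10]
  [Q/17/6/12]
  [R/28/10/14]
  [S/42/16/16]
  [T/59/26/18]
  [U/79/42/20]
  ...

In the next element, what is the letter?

V

Letter: letters move forward 1 place in the alphabet, so O, P, Q, R, S, T, U → V.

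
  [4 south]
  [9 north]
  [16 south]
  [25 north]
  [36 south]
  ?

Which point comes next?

[49 north]

First part: perfect squares: 2², 3², 4², …; 4, 9, 16, 25, 36 → 49.
Direction: alternates south ↔ north, so south, north, south, north, south → north.
Putting it together: [49 north].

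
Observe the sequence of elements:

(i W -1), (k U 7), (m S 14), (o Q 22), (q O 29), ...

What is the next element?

First letter goes i, k, m, o, q → s (letters move forward 2 places in the alphabet).
Second letter — letters move back 2 places in the alphabet: W, U, S, Q, O → M.
Third entry goes -1, 7, 14, 22, 29 → 37 (alternating steps +8, +7, +8, +7, …).
Combining the parts gives (s M 37).

(s M 37)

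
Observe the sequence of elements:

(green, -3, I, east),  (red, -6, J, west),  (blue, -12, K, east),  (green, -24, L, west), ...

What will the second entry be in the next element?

-48

Colour: repeats green → red → blue, so green, red, blue, green → red.
For the second entry, ×2 each step: -3, -6, -12, -24 → -48.
Letter: letters move forward 1 place in the alphabet, so I, J, K, L → M.
Direction: alternates east ↔ west; east, west, east, west → east.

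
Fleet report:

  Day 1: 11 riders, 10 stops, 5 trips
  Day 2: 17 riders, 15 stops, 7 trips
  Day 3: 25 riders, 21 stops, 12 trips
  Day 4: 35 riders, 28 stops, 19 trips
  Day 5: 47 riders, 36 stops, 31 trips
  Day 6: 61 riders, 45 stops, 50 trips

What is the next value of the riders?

Riders: differences are 6, 8, 10, … (increasing by 2 each time), so 11, 17, 25, 35, 47, 61 → 77.

77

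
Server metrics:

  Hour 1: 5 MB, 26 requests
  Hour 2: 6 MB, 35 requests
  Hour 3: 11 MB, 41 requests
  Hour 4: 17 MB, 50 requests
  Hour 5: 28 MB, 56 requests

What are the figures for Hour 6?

MB — each term is the sum of the two before it: 5, 6, 11, 17, 28 → 45.
Requests goes 26, 35, 41, 50, 56 → 65 (alternating steps +9, +6, +9, +6, …).
Putting it together: 45 MB, 65 requests.

45 MB, 65 requests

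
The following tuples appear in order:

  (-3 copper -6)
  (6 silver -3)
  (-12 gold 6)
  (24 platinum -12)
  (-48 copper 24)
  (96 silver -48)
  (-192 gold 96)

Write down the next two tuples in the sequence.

First value goes -3, 6, -12, 24, -48, 96, -192 → 384 → -768 (×(-2) each step).
For the metal, repeats copper → silver → gold → platinum: copper, silver, gold, platinum, copper, silver, gold → platinum → copper.
Third value: always the previous value of the first value, so -6, -3, 6, -12, 24, -48, 96 → -192 → 384.
Putting the parts together: (384 platinum -192) and then (-768 copper 384).

(384 platinum -192), (-768 copper 384)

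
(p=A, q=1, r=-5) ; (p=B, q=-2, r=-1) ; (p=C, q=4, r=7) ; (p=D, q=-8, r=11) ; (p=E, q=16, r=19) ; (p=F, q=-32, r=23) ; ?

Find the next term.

(p=G, q=64, r=31)

P goes A, B, C, D, E, F → G (letters move forward 1 place in the alphabet).
Q — ×(-2) each step: 1, -2, 4, -8, 16, -32 → 64.
R — alternating steps +4, +8, +4, +8, …: -5, -1, 7, 11, 19, 23 → 31.
So the next term is (p=G, q=64, r=31).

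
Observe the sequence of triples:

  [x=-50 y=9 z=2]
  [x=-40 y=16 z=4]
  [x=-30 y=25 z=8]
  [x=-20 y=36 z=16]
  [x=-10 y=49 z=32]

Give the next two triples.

X: +10 each step; -50, -40, -30, -20, -10 → 0 → 10.
Y: 9, 16, 25, 36, 49 → 64 → 81 (perfect squares: 3², 4², 5², …).
Z goes 2, 4, 8, 16, 32 → 64 → 128 (×2 each step).
So the next two triples are [x=0 y=64 z=64] and [x=10 y=81 z=128].

[x=0 y=64 z=64], [x=10 y=81 z=128]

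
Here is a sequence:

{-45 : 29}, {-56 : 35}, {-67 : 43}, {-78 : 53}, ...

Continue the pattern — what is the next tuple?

{-89 : 65}

First value — −11 each step: -45, -56, -67, -78 → -89.
Second value goes 29, 35, 43, 53 → 65 (differences are 6, 8, 10, … (increasing by 2 each time)).
So the next tuple is {-89 : 65}.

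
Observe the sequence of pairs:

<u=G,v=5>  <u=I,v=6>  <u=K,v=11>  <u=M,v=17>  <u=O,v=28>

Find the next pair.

<u=Q,v=45>

U: G, I, K, M, O → Q (letters move forward 2 places in the alphabet).
V — each term is the sum of the two before it: 5, 6, 11, 17, 28 → 45.
So the next pair is <u=Q,v=45>.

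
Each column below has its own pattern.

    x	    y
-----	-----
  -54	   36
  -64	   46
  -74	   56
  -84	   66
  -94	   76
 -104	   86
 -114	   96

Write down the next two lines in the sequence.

Column x: −10 each step, so -54, -64, -74, -84, -94, -104, -114 → -124 → -134.
Column y: together with the column x always sums to -18, so 36, 46, 56, 66, 76, 86, 96 → 106 → 116.
Putting the parts together: -124  106 and then -134  116.

-124  106; -134  116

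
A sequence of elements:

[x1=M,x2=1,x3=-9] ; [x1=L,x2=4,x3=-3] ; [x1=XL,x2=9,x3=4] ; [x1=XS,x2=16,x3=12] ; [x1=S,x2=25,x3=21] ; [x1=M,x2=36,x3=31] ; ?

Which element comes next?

[x1=L,x2=49,x3=42]

X1: M, L, XL, XS, S, M → L (repeats M → L → XL → XS → S).
X2: perfect squares: 1², 2², 3², …; 1, 4, 9, 16, 25, 36 → 49.
X3 — differences are 6, 7, 8, … (increasing by 1 each time): -9, -3, 4, 12, 21, 31 → 42.
Putting it together: [x1=L,x2=49,x3=42].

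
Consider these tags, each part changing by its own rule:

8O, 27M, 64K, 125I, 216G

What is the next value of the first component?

343

First component: perfect cubes: 2³, 3³, 4³, …, so 8, 27, 64, 125, 216 → 343.
Letter: O, M, K, I, G → E (letters move back 2 places in the alphabet).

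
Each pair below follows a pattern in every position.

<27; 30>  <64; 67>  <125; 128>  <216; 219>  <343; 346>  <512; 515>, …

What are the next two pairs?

First part: 27, 64, 125, 216, 343, 512 → 729 → 1000 (perfect cubes: 3³, 4³, 5³, …).
Second part: always 3 more than the first part, so 30, 67, 128, 219, 346, 515 → 732 → 1003.
So the next two pairs are <729; 732> and <1000; 1003>.

<729; 732>, <1000; 1003>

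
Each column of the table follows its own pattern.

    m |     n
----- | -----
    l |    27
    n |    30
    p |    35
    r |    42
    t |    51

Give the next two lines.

v  62; x  75

Column m: l, n, p, r, t → v → x (letters move forward 2 places in the alphabet).
Column n: differences are 3, 5, 7, … (increasing by 2 each time); 27, 30, 35, 42, 51 → 62 → 75.
So the next two lines are v  62 and x  75.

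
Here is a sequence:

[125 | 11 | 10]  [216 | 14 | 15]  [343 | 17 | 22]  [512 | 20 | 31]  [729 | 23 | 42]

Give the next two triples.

[1000 | 26 | 55], [1331 | 29 | 70]

First component goes 125, 216, 343, 512, 729 → 1000 → 1331 (perfect cubes: 5³, 6³, 7³, …).
Second component: 11, 14, 17, 20, 23 → 26 → 29 (+3 each step).
Third component: 10, 15, 22, 31, 42 → 55 → 70 (differences are 5, 7, 9, … (increasing by 2 each time)).
So the next two triples are [1000 | 26 | 55] and [1331 | 29 | 70].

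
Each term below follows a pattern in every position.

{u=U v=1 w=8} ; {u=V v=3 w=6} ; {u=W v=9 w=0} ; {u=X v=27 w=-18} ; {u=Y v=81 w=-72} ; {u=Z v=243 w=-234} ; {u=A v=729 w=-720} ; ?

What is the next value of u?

B

U: letters move forward 1 place in the alphabet, wrapping Z→A, so U, V, W, X, Y, Z, A → B.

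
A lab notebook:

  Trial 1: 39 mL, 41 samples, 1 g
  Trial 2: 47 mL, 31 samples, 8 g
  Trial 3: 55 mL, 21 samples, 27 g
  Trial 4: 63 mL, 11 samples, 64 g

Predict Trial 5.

For the mL, +8 each step: 39, 47, 55, 63 → 71.
For the samples, −10 each step: 41, 31, 21, 11 → 1.
G: perfect cubes: 1³, 2³, 3³, …, so 1, 8, 27, 64 → 125.
Putting it together: 71 mL, 1 samples, 125 g.

71 mL, 1 samples, 125 g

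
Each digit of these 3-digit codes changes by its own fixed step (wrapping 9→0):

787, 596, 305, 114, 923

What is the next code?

732

First digit goes 7, 5, 3, 1, 9 → 7 (−2 each step, mod 10).
Second digit: +1 each step, mod 10, so 8, 9, 0, 1, 2 → 3.
Third digit: 7, 6, 5, 4, 3 → 2 (−1 each step, mod 10).
So the next code is 732.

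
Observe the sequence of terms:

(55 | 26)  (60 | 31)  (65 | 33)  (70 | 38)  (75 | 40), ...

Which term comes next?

(80 | 45)

First component — +5 each step: 55, 60, 65, 70, 75 → 80.
Second component — alternating steps +5, +2, +5, +2, …: 26, 31, 33, 38, 40 → 45.
Combining the parts gives (80 | 45).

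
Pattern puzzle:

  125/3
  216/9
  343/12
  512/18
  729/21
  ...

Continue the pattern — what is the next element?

First part: perfect cubes: 5³, 6³, 7³, …; 125, 216, 343, 512, 729 → 1000.
Second part goes 3, 9, 12, 18, 21 → 27 (alternating steps +6, +3, +6, +3, …).
So the next element is 1000/27.

1000/27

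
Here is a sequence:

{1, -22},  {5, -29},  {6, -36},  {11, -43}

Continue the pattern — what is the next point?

First component: each term is the sum of the two before it, so 1, 5, 6, 11 → 17.
Second component goes -22, -29, -36, -43 → -50 (−7 each step).
So the next point is {17, -50}.

{17, -50}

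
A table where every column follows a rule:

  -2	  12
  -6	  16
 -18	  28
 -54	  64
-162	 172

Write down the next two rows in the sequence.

First component: ×3 each step, so -2, -6, -18, -54, -162 → -486 → -1458.
Second component: together with the first component always sums to 10; 12, 16, 28, 64, 172 → 496 → 1468.
Putting the parts together: -486  496 and then -1458  1468.

-486  496; -1458  1468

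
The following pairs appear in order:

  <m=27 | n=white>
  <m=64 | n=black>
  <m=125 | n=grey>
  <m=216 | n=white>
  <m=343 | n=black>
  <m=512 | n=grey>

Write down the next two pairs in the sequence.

For the m, perfect cubes: 3³, 4³, 5³, …: 27, 64, 125, 216, 343, 512 → 729 → 1000.
N: white, black, grey, white, black, grey → white → black (repeats white → black → grey).
Putting the parts together: <m=729 | n=white> and then <m=1000 | n=black>.

<m=729 | n=white>, <m=1000 | n=black>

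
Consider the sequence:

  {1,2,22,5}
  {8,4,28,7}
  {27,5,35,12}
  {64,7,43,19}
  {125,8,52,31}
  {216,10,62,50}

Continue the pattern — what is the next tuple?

{343,11,73,81}

First part: 1, 8, 27, 64, 125, 216 → 343 (perfect cubes: 1³, 2³, 3³, …).
Second part — alternating steps +2, +1, +2, +1, …: 2, 4, 5, 7, 8, 10 → 11.
Third part: differences are 6, 7, 8, … (increasing by 1 each time), so 22, 28, 35, 43, 52, 62 → 73.
Fourth part — each term is the sum of the two before it: 5, 7, 12, 19, 31, 50 → 81.
So the next tuple is {343,11,73,81}.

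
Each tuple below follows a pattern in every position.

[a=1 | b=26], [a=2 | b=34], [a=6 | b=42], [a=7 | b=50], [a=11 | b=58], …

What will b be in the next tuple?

66

B: +8 each step, so 26, 34, 42, 50, 58 → 66.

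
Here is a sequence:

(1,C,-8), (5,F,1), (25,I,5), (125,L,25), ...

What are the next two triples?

First coordinate goes 1, 5, 25, 125 → 625 → 3125 (×5 each step).
For the letter, letters move forward 3 places in the alphabet: C, F, I, L → O → R.
Third coordinate — always the previous value of the first coordinate: -8, 1, 5, 25 → 125 → 625.
So the next two triples are (625,O,125) and (3125,R,625).

(625,O,125), (3125,R,625)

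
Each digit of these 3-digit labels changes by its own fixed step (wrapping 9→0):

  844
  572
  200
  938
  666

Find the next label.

394

For the first digit, −3 each step, mod 10: 8, 5, 2, 9, 6 → 3.
Second digit: +3 each step, mod 10, so 4, 7, 0, 3, 6 → 9.
Third digit: 4, 2, 0, 8, 6 → 4 (−2 each step, mod 10).
Combining the parts gives 394.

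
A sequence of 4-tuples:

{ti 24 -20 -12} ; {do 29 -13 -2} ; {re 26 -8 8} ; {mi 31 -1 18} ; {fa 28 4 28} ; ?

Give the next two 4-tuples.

Note goes ti, do, re, mi, fa → sol → la (runs through the solfège scale do→ti).
Second entry — alternating steps +5, −3, +5, −3, …: 24, 29, 26, 31, 28 → 33 → 30.
Third entry — alternating steps +7, +5, +7, +5, …: -20, -13, -8, -1, 4 → 11 → 16.
Fourth entry: +10 each step, so -12, -2, 8, 18, 28 → 38 → 48.
So the next two 4-tuples are {sol 33 11 38} and {la 30 16 48}.

{sol 33 11 38}, {la 30 16 48}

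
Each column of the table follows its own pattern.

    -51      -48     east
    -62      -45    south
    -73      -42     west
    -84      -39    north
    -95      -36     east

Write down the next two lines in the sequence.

First component — −11 each step: -51, -62, -73, -84, -95 → -106 → -117.
Second component: -48, -45, -42, -39, -36 → -33 → -30 (+3 each step).
Direction: repeats east → south → west → north, so east, south, west, north, east → south → west.
So the next two lines are -106  -33  south and -117  -30  west.

-106  -33  south; -117  -30  west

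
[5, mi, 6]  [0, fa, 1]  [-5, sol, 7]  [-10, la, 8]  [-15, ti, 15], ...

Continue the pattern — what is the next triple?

[-20, do, 23]

First component: −5 each step, so 5, 0, -5, -10, -15 → -20.
Note: runs through the solfège scale do→ti, so mi, fa, sol, la, ti → do.
Third component: each term is the sum of the two before it, so 6, 1, 7, 8, 15 → 23.
Putting it together: [-20, do, 23].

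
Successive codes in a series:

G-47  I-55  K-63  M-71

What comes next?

O-79

Letter: letters move forward 2 places in the alphabet, so G, I, K, M → O.
Second component: 47, 55, 63, 71 → 79 (+8 each step).
So the next code is O-79.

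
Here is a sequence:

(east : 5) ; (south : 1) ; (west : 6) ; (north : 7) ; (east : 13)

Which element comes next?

(south : 20)

Direction: east, south, west, north, east → south (repeats east → south → west → north).
Second entry: 5, 1, 6, 7, 13 → 20 (each term is the sum of the two before it).
Putting it together: (south : 20).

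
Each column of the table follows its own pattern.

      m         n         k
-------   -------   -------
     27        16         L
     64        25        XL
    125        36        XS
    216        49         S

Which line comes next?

Column m: 27, 64, 125, 216 → 343 (perfect cubes: 3³, 4³, 5³, …).
Column n: perfect squares: 4², 5², 6², …; 16, 25, 36, 49 → 64.
For the column k, runs through clothing sizes XS→XL: L, XL, XS, S → M.
So the next line is 343  64  M.

343  64  M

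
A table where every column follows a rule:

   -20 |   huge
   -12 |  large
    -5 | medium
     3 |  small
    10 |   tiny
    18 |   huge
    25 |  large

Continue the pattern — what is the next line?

33  medium

First component — alternating steps +8, +7, +8, +7, …: -20, -12, -5, 3, 10, 18, 25 → 33.
Size goes huge, large, medium, small, tiny, huge, large → medium (repeats huge → large → medium → small → tiny).
So the next line is 33  medium.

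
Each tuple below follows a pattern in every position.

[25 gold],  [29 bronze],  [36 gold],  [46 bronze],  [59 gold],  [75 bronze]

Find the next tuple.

[94 gold]

First value: differences are 4, 7, 10, … (increasing by 3 each time); 25, 29, 36, 46, 59, 75 → 94.
Rank — alternates gold ↔ bronze: gold, bronze, gold, bronze, gold, bronze → gold.
Combining the parts gives [94 gold].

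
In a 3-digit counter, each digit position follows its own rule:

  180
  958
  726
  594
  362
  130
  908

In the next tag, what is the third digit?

Third digit — −2 each step, mod 10: 0, 8, 6, 4, 2, 0, 8 → 6.

6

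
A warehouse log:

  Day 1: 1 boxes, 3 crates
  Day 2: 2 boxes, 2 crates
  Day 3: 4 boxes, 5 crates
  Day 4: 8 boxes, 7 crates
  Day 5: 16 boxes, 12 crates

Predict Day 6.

32 boxes, 19 crates

Boxes — ×2 each step: 1, 2, 4, 8, 16 → 32.
Crates: each term is the sum of the two before it, so 3, 2, 5, 7, 12 → 19.
So the next line is 32 boxes, 19 crates.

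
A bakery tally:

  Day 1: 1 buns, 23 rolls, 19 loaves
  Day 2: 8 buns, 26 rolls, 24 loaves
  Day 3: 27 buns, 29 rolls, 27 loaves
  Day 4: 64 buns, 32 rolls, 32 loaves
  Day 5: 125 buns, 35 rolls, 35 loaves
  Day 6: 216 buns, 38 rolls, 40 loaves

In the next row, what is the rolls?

Rolls: +3 each step, so 23, 26, 29, 32, 35, 38 → 41.

41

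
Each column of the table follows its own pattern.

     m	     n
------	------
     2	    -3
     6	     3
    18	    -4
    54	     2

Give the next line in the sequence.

162  -5

Column m goes 2, 6, 18, 54 → 162 (×3 each step).
For the column n, alternating steps +6, −7, +6, −7, …: -3, 3, -4, 2 → -5.
Combining the parts gives 162  -5.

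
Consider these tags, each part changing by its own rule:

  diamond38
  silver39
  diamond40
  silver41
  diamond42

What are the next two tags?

silver43 then diamond44

Rank goes diamond, silver, diamond, silver, diamond → silver → diamond (alternates diamond ↔ silver).
Second component goes 38, 39, 40, 41, 42 → 43 → 44 (+1 each step).
Putting the parts together: silver43 and then diamond44.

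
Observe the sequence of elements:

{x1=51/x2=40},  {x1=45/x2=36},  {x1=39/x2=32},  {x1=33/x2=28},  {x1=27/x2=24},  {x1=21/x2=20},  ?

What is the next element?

{x1=15/x2=16}

X1: −6 each step; 51, 45, 39, 33, 27, 21 → 15.
X2: −4 each step; 40, 36, 32, 28, 24, 20 → 16.
Putting it together: {x1=15/x2=16}.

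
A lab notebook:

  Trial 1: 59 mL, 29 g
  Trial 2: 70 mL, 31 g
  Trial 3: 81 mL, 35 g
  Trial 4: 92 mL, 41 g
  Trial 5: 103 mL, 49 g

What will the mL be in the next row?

114

ML goes 59, 70, 81, 92, 103 → 114 (+11 each step).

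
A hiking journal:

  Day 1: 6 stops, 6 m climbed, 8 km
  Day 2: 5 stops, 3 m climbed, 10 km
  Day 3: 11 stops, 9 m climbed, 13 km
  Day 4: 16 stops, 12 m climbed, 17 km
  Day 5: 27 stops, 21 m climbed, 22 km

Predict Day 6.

Stops — each term is the sum of the two before it: 6, 5, 11, 16, 27 → 43.
M climbed: each term is the sum of the two before it; 6, 3, 9, 12, 21 → 33.
Km: differences are 2, 3, 4, … (increasing by 1 each time), so 8, 10, 13, 17, 22 → 28.
So the next row is 43 stops, 33 m climbed, 28 km.

43 stops, 33 m climbed, 28 km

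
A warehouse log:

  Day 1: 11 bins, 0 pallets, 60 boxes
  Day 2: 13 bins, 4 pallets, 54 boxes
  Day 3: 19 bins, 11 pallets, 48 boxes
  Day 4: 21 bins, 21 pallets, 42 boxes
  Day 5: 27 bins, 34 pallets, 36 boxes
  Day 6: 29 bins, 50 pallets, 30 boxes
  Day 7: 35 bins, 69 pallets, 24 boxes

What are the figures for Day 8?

Bins: alternating steps +2, +6, +2, +6, …, so 11, 13, 19, 21, 27, 29, 35 → 37.
Pallets — differences are 4, 7, 10, … (increasing by 3 each time): 0, 4, 11, 21, 34, 50, 69 → 91.
Boxes: −6 each step; 60, 54, 48, 42, 36, 30, 24 → 18.
Putting it together: 37 bins, 91 pallets, 18 boxes.

37 bins, 91 pallets, 18 boxes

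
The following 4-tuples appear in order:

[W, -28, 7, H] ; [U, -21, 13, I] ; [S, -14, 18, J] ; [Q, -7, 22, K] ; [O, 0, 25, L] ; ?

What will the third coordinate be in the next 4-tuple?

27

Third coordinate: differences are 6, 5, 4, … (decreasing by 1 each time), so 7, 13, 18, 22, 25 → 27.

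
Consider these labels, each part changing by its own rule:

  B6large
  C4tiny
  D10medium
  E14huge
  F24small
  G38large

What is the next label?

Letter — letters move forward 1 place in the alphabet: B, C, D, E, F, G → H.
Second component: each term is the sum of the two before it, so 6, 4, 10, 14, 24, 38 → 62.
Size — repeats large → tiny → medium → huge → small: large, tiny, medium, huge, small, large → tiny.
So the next label is H62tiny.

H62tiny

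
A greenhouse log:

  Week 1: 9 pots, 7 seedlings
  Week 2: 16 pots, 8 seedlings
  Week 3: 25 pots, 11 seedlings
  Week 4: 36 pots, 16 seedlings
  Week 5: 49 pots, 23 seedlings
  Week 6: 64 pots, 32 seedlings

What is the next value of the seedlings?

43

Seedlings: differences are 1, 3, 5, … (increasing by 2 each time), so 7, 8, 11, 16, 23, 32 → 43.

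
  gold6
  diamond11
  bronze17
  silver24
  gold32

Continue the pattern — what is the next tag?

diamond41

Rank goes gold, diamond, bronze, silver, gold → diamond (repeats gold → diamond → bronze → silver).
For the second component, differences are 5, 6, 7, … (increasing by 1 each time): 6, 11, 17, 24, 32 → 41.
Combining the parts gives diamond41.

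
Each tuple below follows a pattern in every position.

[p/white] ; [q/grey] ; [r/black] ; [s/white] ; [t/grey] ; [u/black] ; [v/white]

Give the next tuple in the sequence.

[w/grey]

Letter: letters move forward 1 place in the alphabet, so p, q, r, s, t, u, v → w.
Shade goes white, grey, black, white, grey, black, white → grey (repeats white → grey → black).
So the next tuple is [w/grey].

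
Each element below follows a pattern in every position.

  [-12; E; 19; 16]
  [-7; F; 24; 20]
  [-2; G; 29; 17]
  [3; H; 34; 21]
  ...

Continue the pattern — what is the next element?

[8; I; 39; 18]

First part: -12, -7, -2, 3 → 8 (+5 each step).
Letter: letters move forward 1 place in the alphabet; E, F, G, H → I.
Third part: +5 each step, so 19, 24, 29, 34 → 39.
Fourth part: 16, 20, 17, 21 → 18 (alternating steps +4, −3, +4, −3, …).
Putting it together: [8; I; 39; 18].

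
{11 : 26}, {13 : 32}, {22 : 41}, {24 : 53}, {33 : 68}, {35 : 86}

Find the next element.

First coordinate — alternating steps +2, +9, +2, +9, …: 11, 13, 22, 24, 33, 35 → 44.
Second coordinate: 26, 32, 41, 53, 68, 86 → 107 (differences are 6, 9, 12, … (increasing by 3 each time)).
Putting it together: {44 : 107}.

{44 : 107}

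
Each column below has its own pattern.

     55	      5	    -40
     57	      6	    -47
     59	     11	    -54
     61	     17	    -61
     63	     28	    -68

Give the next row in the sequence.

65  45  -75

First component goes 55, 57, 59, 61, 63 → 65 (+2 each step).
For the second component, each term is the sum of the two before it: 5, 6, 11, 17, 28 → 45.
For the third component, −7 each step: -40, -47, -54, -61, -68 → -75.
So the next row is 65  45  -75.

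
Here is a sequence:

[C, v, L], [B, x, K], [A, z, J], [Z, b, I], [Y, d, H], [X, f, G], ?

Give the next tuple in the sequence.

First letter: letters move back 1 place in the alphabet, wrapping A→Z; C, B, A, Z, Y, X → W.
Second letter: letters move forward 2 places in the alphabet, wrapping Z→A; v, x, z, b, d, f → h.
Third letter — letters move back 1 place in the alphabet: L, K, J, I, H, G → F.
So the next tuple is [W, h, F].

[W, h, F]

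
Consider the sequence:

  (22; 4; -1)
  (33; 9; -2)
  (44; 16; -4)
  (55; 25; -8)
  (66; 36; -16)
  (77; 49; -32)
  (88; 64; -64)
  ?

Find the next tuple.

First entry: 22, 33, 44, 55, 66, 77, 88 → 99 (+11 each step).
Second entry: perfect squares: 2², 3², 4², …; 4, 9, 16, 25, 36, 49, 64 → 81.
Third entry goes -1, -2, -4, -8, -16, -32, -64 → -128 (×2 each step).
So the next tuple is (99; 81; -128).

(99; 81; -128)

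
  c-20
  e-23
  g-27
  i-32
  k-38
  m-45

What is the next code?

Letter goes c, e, g, i, k, m → o (letters move forward 2 places in the alphabet).
Second component: differences are 3, 4, 5, … (increasing by 1 each time), so 20, 23, 27, 32, 38, 45 → 53.
Combining the parts gives o-53.

o-53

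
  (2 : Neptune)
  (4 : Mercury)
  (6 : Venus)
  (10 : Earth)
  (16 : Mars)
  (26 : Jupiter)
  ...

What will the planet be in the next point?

Planet: runs through the planets Mercury→Neptune; Neptune, Mercury, Venus, Earth, Mars, Jupiter → Saturn.

Saturn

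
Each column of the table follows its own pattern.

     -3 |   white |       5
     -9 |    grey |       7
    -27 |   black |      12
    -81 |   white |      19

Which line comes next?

-243  grey  31

First component goes -3, -9, -27, -81 → -243 (×3 each step).
Shade — repeats white → grey → black: white, grey, black, white → grey.
Third component: each term is the sum of the two before it, so 5, 7, 12, 19 → 31.
Putting it together: -243  grey  31.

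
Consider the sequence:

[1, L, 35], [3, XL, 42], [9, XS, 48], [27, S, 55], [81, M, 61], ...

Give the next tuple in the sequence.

[243, L, 68]

For the first component, ×3 each step: 1, 3, 9, 27, 81 → 243.
Size: runs through clothing sizes XS→XL, so L, XL, XS, S, M → L.
For the third component, alternating steps +7, +6, +7, +6, …: 35, 42, 48, 55, 61 → 68.
Combining the parts gives [243, L, 68].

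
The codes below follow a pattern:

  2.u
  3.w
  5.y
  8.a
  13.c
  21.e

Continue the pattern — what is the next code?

34.g

For the first component, each term is the sum of the two before it: 2, 3, 5, 8, 13, 21 → 34.
For the letter, letters move forward 2 places in the alphabet, wrapping Z→A: u, w, y, a, c, e → g.
So the next code is 34.g.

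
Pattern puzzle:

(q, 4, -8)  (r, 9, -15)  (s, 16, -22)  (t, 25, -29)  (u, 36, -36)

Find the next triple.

Letter goes q, r, s, t, u → v (letters move forward 1 place in the alphabet).
Second slot: perfect squares: 2², 3², 4², …, so 4, 9, 16, 25, 36 → 49.
Third slot: −7 each step; -8, -15, -22, -29, -36 → -43.
Combining the parts gives (v, 49, -43).

(v, 49, -43)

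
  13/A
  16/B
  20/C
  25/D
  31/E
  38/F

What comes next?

First component — differences are 3, 4, 5, … (increasing by 1 each time): 13, 16, 20, 25, 31, 38 → 46.
Letter: A, B, C, D, E, F → G (letters move forward 1 place in the alphabet).
So the next token is 46/G.

46/G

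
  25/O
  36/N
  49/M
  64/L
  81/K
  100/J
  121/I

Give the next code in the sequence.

144/H

First component: perfect squares: 5², 6², 7², …; 25, 36, 49, 64, 81, 100, 121 → 144.
Letter: letters move back 1 place in the alphabet; O, N, M, L, K, J, I → H.
So the next code is 144/H.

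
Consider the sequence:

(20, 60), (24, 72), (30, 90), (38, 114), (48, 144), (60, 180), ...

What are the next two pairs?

(74, 222), (90, 270)

First coordinate: 20, 24, 30, 38, 48, 60 → 74 → 90 (differences are 4, 6, 8, … (increasing by 2 each time)).
Second coordinate: always 3 × the first coordinate, so 60, 72, 90, 114, 144, 180 → 222 → 270.
Putting the parts together: (74, 222) and then (90, 270).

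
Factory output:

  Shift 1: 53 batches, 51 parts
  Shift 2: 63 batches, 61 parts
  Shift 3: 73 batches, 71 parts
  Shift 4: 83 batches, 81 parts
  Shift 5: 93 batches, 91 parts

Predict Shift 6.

103 batches, 101 parts

For the batches, +10 each step: 53, 63, 73, 83, 93 → 103.
Parts: +10 each step, so 51, 61, 71, 81, 91 → 101.
So the next record is 103 batches, 101 parts.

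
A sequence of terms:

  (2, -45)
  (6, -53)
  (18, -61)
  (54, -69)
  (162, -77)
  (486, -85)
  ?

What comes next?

(1458, -93)

First value — ×3 each step: 2, 6, 18, 54, 162, 486 → 1458.
For the second value, −8 each step: -45, -53, -61, -69, -77, -85 → -93.
Combining the parts gives (1458, -93).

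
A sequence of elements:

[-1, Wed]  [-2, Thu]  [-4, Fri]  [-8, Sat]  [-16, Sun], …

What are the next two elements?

First coordinate: ×2 each step; -1, -2, -4, -8, -16 → -32 → -64.
Day: runs through the weekdays Mon→Sun, so Wed, Thu, Fri, Sat, Sun → Mon → Tue.
So the next two elements are [-32, Mon] and [-64, Tue].

[-32, Mon], [-64, Tue]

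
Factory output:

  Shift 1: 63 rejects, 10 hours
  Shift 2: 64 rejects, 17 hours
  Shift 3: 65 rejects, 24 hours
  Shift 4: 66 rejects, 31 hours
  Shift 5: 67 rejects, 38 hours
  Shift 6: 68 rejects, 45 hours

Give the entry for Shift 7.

For the rejects, +1 each step: 63, 64, 65, 66, 67, 68 → 69.
Hours — +7 each step: 10, 17, 24, 31, 38, 45 → 52.
Putting it together: 69 rejects, 52 hours.

69 rejects, 52 hours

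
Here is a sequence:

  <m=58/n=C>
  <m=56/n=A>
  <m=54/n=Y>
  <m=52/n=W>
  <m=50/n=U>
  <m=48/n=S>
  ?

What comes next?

M goes 58, 56, 54, 52, 50, 48 → 46 (−2 each step).
N: C, A, Y, W, U, S → Q (letters move back 2 places in the alphabet, wrapping A→Z).
Putting it together: <m=46/n=Q>.

<m=46/n=Q>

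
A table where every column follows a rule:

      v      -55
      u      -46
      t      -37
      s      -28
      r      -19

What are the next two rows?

Letter: letters move back 1 place in the alphabet; v, u, t, s, r → q → p.
Second component: -55, -46, -37, -28, -19 → -10 → -1 (+9 each step).
Putting the parts together: q  -10 and then p  -1.

q  -10; p  -1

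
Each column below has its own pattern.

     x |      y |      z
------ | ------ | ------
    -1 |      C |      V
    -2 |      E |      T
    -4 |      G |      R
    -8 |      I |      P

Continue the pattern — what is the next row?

Column x goes -1, -2, -4, -8 → -16 (×2 each step).
Column y: C, E, G, I → K (letters move forward 2 places in the alphabet).
For the column z, letters move back 2 places in the alphabet: V, T, R, P → N.
Combining the parts gives -16  K  N.

-16  K  N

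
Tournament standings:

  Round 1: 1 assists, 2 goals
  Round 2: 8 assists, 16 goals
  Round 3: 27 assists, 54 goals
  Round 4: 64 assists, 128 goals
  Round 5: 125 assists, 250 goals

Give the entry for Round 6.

216 assists, 432 goals

For the assists, perfect cubes: 1³, 2³, 3³, …: 1, 8, 27, 64, 125 → 216.
For the goals, always 2 × the assists: 2, 16, 54, 128, 250 → 432.
Putting it together: 216 assists, 432 goals.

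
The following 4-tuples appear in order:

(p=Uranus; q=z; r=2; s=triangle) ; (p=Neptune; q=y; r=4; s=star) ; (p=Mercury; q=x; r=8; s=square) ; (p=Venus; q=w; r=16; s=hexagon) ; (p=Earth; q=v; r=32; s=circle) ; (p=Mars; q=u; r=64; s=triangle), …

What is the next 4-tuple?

For the p, runs through the planets Mercury→Neptune: Uranus, Neptune, Mercury, Venus, Earth, Mars → Jupiter.
For the q, letters move back 1 place in the alphabet: z, y, x, w, v, u → t.
R — ×2 each step: 2, 4, 8, 16, 32, 64 → 128.
S: repeats triangle → star → square → hexagon → circle, so triangle, star, square, hexagon, circle, triangle → star.
Putting it together: (p=Jupiter; q=t; r=128; s=star).

(p=Jupiter; q=t; r=128; s=star)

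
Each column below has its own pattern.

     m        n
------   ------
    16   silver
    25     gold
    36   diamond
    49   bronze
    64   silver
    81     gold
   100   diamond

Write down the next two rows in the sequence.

121  bronze; 144  silver

Column m: 16, 25, 36, 49, 64, 81, 100 → 121 → 144 (perfect squares: 4², 5², 6², …).
For the column n, repeats silver → gold → diamond → bronze: silver, gold, diamond, bronze, silver, gold, diamond → bronze → silver.
Putting the parts together: 121  bronze and then 144  silver.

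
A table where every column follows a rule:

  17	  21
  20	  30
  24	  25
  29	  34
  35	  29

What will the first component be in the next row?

First component goes 17, 20, 24, 29, 35 → 42 (differences are 3, 4, 5, … (increasing by 1 each time)).

42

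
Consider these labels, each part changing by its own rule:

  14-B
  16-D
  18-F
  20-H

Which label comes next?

22-J

For the first component, +2 each step: 14, 16, 18, 20 → 22.
Letter: letters move forward 2 places in the alphabet, so B, D, F, H → J.
So the next label is 22-J.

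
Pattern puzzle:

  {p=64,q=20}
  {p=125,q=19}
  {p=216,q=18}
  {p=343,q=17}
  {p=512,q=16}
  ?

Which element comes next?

P: perfect cubes: 4³, 5³, 6³, …; 64, 125, 216, 343, 512 → 729.
Q goes 20, 19, 18, 17, 16 → 15 (−1 each step).
Putting it together: {p=729,q=15}.

{p=729,q=15}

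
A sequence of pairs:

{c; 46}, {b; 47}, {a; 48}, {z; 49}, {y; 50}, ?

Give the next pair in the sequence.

Letter — letters move back 1 place in the alphabet, wrapping A→Z: c, b, a, z, y → x.
Second coordinate: +1 each step; 46, 47, 48, 49, 50 → 51.
Combining the parts gives {x; 51}.

{x; 51}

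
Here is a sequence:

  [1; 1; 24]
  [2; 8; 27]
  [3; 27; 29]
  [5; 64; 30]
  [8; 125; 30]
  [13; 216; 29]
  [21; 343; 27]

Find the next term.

First entry: each term is the sum of the two before it; 1, 2, 3, 5, 8, 13, 21 → 34.
Second entry: 1, 8, 27, 64, 125, 216, 343 → 512 (perfect cubes: 1³, 2³, 3³, …).
For the third entry, differences are 3, 2, 1, … (decreasing by 1 each time): 24, 27, 29, 30, 30, 29, 27 → 24.
Putting it together: [34; 512; 24].

[34; 512; 24]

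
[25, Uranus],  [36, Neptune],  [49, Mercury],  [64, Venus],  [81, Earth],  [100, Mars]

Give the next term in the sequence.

First value goes 25, 36, 49, 64, 81, 100 → 121 (perfect squares: 5², 6², 7², …).
Planet: runs through the planets Mercury→Neptune, so Uranus, Neptune, Mercury, Venus, Earth, Mars → Jupiter.
So the next term is [121, Jupiter].

[121, Jupiter]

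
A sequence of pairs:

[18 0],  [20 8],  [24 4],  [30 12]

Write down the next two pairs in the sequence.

For the first component, differences are 2, 4, 6, … (increasing by 2 each time): 18, 20, 24, 30 → 38 → 48.
Second component: alternating steps +8, −4, +8, −4, …, so 0, 8, 4, 12 → 8 → 16.
Putting the parts together: [38 8] and then [48 16].

[38 8], [48 16]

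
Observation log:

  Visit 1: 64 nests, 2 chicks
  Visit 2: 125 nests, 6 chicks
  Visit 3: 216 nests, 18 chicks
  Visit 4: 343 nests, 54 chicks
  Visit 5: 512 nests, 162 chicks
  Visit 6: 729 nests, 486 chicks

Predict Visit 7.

1000 nests, 1458 chicks

Nests goes 64, 125, 216, 343, 512, 729 → 1000 (perfect cubes: 4³, 5³, 6³, …).
For the chicks, ×3 each step: 2, 6, 18, 54, 162, 486 → 1458.
Putting it together: 1000 nests, 1458 chicks.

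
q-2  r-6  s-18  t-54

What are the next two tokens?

u-162, v-486

Letter — letters move forward 1 place in the alphabet: q, r, s, t → u → v.
For the second component, ×3 each step: 2, 6, 18, 54 → 162 → 486.
Putting the parts together: u-162 and then v-486.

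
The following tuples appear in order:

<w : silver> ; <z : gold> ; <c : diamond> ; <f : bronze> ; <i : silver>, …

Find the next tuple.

Letter goes w, z, c, f, i → l (letters move forward 3 places in the alphabet, wrapping Z→A).
Rank — repeats silver → gold → diamond → bronze: silver, gold, diamond, bronze, silver → gold.
So the next tuple is <l : gold>.

<l : gold>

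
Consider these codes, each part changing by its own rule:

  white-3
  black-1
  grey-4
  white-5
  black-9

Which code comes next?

grey-14

Shade — repeats white → black → grey: white, black, grey, white, black → grey.
Second component — each term is the sum of the two before it: 3, 1, 4, 5, 9 → 14.
Combining the parts gives grey-14.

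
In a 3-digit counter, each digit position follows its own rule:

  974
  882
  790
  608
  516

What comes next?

First digit — −1 each step, mod 10: 9, 8, 7, 6, 5 → 4.
Second digit: +1 each step, mod 10, so 7, 8, 9, 0, 1 → 2.
Third digit goes 4, 2, 0, 8, 6 → 4 (−2 each step, mod 10).
So the next code is 424.

424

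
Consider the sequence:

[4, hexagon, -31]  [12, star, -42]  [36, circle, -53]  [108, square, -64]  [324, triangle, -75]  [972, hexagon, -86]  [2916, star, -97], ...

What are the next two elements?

First value: 4, 12, 36, 108, 324, 972, 2916 → 8748 → 26244 (×3 each step).
Shape — repeats hexagon → star → circle → square → triangle: hexagon, star, circle, square, triangle, hexagon, star → circle → square.
For the third value, −11 each step: -31, -42, -53, -64, -75, -86, -97 → -108 → -119.
Putting the parts together: [8748, circle, -108] and then [26244, square, -119].

[8748, circle, -108], [26244, square, -119]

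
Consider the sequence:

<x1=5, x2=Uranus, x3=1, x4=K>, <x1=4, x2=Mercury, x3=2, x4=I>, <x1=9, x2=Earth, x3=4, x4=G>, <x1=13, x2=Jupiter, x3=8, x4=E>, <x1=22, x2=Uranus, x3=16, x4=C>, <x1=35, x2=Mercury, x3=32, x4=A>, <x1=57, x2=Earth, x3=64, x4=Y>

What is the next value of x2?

X2 — repeats Uranus → Mercury → Earth → Jupiter: Uranus, Mercury, Earth, Jupiter, Uranus, Mercury, Earth → Jupiter.

Jupiter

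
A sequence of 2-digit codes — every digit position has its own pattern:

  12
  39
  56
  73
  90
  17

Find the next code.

First digit: +2 each step, mod 10, so 1, 3, 5, 7, 9, 1 → 3.
For the second digit, −3 each step, mod 10: 2, 9, 6, 3, 0, 7 → 4.
Combining the parts gives 34.

34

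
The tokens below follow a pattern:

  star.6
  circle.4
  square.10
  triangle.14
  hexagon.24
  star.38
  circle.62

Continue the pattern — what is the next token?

square.100

Shape: repeats star → circle → square → triangle → hexagon, so star, circle, square, triangle, hexagon, star, circle → square.
Second component: each term is the sum of the two before it, so 6, 4, 10, 14, 24, 38, 62 → 100.
So the next token is square.100.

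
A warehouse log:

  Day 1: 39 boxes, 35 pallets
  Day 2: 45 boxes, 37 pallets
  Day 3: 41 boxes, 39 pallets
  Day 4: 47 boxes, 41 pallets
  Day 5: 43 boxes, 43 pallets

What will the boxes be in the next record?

49

For the boxes, alternating steps +6, −4, +6, −4, …: 39, 45, 41, 47, 43 → 49.
For the pallets, +2 each step: 35, 37, 39, 41, 43 → 45.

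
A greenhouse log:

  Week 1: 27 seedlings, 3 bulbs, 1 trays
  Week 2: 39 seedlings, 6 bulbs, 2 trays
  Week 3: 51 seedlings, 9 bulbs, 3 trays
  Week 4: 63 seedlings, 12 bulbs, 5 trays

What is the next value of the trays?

Trays: 1, 2, 3, 5 → 8 (each term is the sum of the two before it).

8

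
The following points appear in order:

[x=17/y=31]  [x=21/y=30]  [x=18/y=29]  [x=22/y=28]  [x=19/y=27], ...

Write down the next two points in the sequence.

[x=23/y=26], [x=20/y=25]

X: 17, 21, 18, 22, 19 → 23 → 20 (alternating steps +4, −3, +4, −3, …).
Y goes 31, 30, 29, 28, 27 → 26 → 25 (−1 each step).
Putting the parts together: [x=23/y=26] and then [x=20/y=25].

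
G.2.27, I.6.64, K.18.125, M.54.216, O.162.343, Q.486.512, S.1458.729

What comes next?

U.4374.1000

Letter — letters move forward 2 places in the alphabet: G, I, K, M, O, Q, S → U.
Second component — ×3 each step: 2, 6, 18, 54, 162, 486, 1458 → 4374.
Third component: perfect cubes: 3³, 4³, 5³, …; 27, 64, 125, 216, 343, 512, 729 → 1000.
Combining the parts gives U.4374.1000.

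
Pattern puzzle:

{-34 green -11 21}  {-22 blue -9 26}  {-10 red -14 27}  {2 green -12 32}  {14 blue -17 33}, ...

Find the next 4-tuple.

For the first slot, +12 each step: -34, -22, -10, 2, 14 → 26.
Colour goes green, blue, red, green, blue → red (repeats green → blue → red).
Third slot: -11, -9, -14, -12, -17 → -15 (alternating steps +2, −5, +2, −5, …).
Fourth slot: alternating steps +5, +1, +5, +1, …; 21, 26, 27, 32, 33 → 38.
So the next 4-tuple is {26 red -15 38}.

{26 red -15 38}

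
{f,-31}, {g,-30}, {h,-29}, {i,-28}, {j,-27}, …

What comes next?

{k,-26}

Letter — letters move forward 1 place in the alphabet: f, g, h, i, j → k.
Second part — +1 each step: -31, -30, -29, -28, -27 → -26.
Combining the parts gives {k,-26}.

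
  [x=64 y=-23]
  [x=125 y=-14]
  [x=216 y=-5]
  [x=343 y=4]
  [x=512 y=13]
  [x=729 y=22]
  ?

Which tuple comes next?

X goes 64, 125, 216, 343, 512, 729 → 1000 (perfect cubes: 4³, 5³, 6³, …).
Y: +9 each step; -23, -14, -5, 4, 13, 22 → 31.
So the next tuple is [x=1000 y=31].

[x=1000 y=31]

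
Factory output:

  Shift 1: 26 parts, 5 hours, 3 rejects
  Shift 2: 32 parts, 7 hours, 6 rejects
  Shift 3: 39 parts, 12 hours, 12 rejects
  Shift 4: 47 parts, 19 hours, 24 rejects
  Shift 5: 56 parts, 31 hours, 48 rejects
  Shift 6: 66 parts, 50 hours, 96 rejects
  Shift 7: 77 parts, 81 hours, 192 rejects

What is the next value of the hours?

For the hours, each term is the sum of the two before it: 5, 7, 12, 19, 31, 50, 81 → 131.

131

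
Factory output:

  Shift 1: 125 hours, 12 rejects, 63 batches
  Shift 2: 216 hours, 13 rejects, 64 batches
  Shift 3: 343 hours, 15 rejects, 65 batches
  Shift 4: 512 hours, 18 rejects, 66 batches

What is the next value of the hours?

729

Hours: 125, 216, 343, 512 → 729 (perfect cubes: 5³, 6³, 7³, …).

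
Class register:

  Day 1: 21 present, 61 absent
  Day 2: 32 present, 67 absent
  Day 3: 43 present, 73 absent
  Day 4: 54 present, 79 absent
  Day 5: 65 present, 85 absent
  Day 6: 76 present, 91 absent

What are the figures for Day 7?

Present: +11 each step; 21, 32, 43, 54, 65, 76 → 87.
Absent goes 61, 67, 73, 79, 85, 91 → 97 (+6 each step).
Putting it together: 87 present, 97 absent.

87 present, 97 absent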